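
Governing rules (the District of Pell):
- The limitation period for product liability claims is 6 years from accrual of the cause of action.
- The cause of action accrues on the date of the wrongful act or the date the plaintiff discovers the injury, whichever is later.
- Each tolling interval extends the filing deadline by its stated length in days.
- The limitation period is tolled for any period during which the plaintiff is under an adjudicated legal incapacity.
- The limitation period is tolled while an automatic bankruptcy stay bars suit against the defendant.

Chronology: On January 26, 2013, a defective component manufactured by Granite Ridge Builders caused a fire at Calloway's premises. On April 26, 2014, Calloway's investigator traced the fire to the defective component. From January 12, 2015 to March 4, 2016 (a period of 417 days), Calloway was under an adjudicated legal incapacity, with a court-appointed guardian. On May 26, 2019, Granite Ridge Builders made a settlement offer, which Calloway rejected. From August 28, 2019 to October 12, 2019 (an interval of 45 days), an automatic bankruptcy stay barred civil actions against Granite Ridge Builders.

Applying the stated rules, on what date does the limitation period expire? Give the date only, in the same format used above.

Taking the later of the act (January 26, 2013) and discovery (April 26, 2014), the claim accrued on April 26, 2014.
The untolled deadline — 6 years after April 26, 2014 — is April 26, 2020.
Because the plaintiff's legal incapacity ran from January 12, 2015 to March 4, 2016, the deadline is extended by 417 days to June 17, 2021.
The automatic bankruptcy stay from August 28, 2019 to October 12, 2019 tolled the period for 45 days, extending the deadline to August 1, 2021.
Nothing else in the chronology tolls or restarts the period.

August 1, 2021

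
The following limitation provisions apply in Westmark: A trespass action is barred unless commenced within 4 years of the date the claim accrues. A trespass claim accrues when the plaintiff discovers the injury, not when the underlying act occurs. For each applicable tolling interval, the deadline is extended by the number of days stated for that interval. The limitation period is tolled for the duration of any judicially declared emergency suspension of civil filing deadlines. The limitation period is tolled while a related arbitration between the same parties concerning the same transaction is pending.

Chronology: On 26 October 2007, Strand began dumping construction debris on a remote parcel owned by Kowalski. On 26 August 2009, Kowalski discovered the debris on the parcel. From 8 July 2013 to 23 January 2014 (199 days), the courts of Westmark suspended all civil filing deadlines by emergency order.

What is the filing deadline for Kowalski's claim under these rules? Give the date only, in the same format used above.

13 March 2014

Under the discovery rule, the claim accrued on 26 August 2009, when Kowalski discovered the injury — not on the 26 October 2007 date of the underlying act.
4 years from 26 August 2009 is 26 August 2013.
Because the emergency suspension of filing deadlines ran from 8 July 2013 to 23 January 2014, the deadline is extended by 199 days to 13 March 2014.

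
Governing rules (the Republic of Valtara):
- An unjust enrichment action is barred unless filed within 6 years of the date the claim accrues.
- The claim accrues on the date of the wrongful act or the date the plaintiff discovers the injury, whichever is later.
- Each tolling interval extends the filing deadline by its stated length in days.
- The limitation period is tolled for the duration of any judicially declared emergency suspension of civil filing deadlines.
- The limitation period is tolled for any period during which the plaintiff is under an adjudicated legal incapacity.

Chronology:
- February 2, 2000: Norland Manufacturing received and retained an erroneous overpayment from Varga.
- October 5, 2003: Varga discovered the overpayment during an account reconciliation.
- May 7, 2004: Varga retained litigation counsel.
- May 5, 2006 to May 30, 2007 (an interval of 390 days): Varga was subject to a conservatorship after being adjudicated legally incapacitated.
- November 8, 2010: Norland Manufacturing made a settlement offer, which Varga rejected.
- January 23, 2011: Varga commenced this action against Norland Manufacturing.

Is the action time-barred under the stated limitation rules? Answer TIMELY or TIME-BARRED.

Because discovery on October 5, 2003 post-dates the February 2, 2000 act, accrual under the later-of rule falls on October 5, 2003.
Adding the 6 years base period to October 5, 2003 gives a deadline of October 5, 2009, before any tolling.
The plaintiff's legal incapacity from May 5, 2006 to May 30, 2007 tolled the period for 390 days, extending the deadline to October 30, 2010.
None of the other events listed affects the running of the period under the stated rules.
Filing on January 23, 2011 missed the October 30, 2010 deadline — the action is time-barred.

TIME-BARRED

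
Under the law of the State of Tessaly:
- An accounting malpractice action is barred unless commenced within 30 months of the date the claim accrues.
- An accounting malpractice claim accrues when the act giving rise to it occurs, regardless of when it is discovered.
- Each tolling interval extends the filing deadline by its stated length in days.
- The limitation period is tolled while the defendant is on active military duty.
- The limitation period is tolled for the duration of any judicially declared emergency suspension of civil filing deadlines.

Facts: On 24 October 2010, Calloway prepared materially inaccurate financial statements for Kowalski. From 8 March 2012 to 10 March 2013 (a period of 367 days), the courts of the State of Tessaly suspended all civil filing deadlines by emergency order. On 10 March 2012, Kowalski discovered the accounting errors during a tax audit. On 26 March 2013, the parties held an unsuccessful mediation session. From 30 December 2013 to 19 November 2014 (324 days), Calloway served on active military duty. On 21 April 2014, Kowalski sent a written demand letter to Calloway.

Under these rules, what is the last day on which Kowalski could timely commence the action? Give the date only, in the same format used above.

16 March 2015

The claim accrued on 24 October 2010, when the wrongful act occurred; under the stated occurrence rule the 10 March 2012 discovery does not delay accrual.
The untolled deadline — 30 months after 24 October 2010 — is 24 April 2013.
Because the emergency suspension of filing deadlines ran from 8 March 2012 to 10 March 2013, the deadline is extended by 367 days to 26 April 2014.
Because the defendant's active military service ran from 30 December 2013 to 19 November 2014, the deadline is extended by 324 days to 16 March 2015.
Nothing else in the chronology tolls or restarts the period.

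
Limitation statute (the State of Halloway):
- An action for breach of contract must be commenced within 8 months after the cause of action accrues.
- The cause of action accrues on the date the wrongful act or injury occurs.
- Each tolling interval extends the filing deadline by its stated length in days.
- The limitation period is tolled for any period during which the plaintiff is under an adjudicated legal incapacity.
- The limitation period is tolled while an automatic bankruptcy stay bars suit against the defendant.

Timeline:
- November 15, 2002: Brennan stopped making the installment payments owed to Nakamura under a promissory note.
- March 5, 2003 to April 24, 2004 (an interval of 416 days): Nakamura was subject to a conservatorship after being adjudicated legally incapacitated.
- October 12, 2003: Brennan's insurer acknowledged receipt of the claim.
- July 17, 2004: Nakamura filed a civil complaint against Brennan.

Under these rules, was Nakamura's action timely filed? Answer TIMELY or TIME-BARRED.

The limitation period began to run on November 15, 2002.
The untolled deadline — 8 months after November 15, 2002 — is July 15, 2003.
The plaintiff's legal incapacity from March 5, 2003 to April 24, 2004 tolled the period for 416 days, extending the deadline to September 3, 2004.
Nothing else in the chronology tolls or restarts the period.
The July 17, 2004 filing precedes the September 3, 2004 deadline; the claim is timely.

TIMELY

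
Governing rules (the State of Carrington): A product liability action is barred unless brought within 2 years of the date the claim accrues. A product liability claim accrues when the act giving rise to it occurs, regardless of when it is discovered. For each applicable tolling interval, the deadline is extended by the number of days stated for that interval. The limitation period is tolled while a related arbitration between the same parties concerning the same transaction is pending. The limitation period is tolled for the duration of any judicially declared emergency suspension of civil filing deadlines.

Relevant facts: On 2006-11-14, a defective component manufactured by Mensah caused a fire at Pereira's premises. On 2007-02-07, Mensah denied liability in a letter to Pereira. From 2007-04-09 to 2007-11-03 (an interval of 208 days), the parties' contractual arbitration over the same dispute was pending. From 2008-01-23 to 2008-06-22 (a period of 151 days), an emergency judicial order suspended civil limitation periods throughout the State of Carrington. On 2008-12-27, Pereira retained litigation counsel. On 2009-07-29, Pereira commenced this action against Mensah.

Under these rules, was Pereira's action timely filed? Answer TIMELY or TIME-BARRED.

The claim accrued on 2006-11-14, the date of the act.
2 years from 2006-11-14 is 2008-11-14.
The period was tolled for 208 days by the pending related arbitration (2007-04-09 to 2007-11-03), pushing the deadline to 2009-06-10.
The period was tolled for 151 days by the emergency suspension of filing deadlines (2008-01-23 to 2008-06-22), pushing the deadline to 2009-11-08.
The other events in the timeline have no effect on the limitation period under the stated rules.
The 2009-07-29 filing precedes the 2009-11-08 deadline; the claim is timely.

TIMELY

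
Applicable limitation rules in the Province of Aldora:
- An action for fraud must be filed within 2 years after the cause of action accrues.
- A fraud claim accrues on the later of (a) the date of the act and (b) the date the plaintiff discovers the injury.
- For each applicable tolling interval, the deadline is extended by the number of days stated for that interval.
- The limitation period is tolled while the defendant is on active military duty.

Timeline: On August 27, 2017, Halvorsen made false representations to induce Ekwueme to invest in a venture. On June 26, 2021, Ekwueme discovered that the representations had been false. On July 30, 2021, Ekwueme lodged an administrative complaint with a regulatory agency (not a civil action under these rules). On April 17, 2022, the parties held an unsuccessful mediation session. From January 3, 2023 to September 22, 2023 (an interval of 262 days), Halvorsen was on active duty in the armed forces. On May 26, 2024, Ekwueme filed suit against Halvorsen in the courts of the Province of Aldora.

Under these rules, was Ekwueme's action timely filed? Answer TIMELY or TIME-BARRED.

Because discovery on June 26, 2021 post-dates the August 27, 2017 act, accrual under the later-of rule falls on June 26, 2021.
2 years from June 26, 2021 is June 26, 2023.
Because the defendant's active military service ran from January 3, 2023 to September 22, 2023, the deadline is extended by 262 days to March 14, 2024.
The other events in the timeline have no effect on the limitation period under the stated rules.
Filing on May 26, 2024 missed the March 14, 2024 deadline — the action is time-barred.

TIME-BARRED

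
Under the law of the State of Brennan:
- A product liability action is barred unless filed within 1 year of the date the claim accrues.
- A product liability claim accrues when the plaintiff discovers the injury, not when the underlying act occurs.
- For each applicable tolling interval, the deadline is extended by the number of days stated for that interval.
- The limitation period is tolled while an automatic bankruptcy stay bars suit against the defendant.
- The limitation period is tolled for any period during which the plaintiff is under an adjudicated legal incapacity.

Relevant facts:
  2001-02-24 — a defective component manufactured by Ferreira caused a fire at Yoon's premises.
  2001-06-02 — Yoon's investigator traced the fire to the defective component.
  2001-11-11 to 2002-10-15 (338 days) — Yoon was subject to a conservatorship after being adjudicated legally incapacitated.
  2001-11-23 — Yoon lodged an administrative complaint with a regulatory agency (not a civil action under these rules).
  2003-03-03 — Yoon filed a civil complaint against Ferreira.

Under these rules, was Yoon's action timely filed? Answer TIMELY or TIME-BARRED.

Under the discovery rule, the claim accrued on 2001-06-02, when Yoon discovered the injury — not on the 2001-02-24 date of the underlying act.
The untolled deadline — 1 year after 2001-06-02 — is 2002-06-02.
The period was tolled for 338 days by the plaintiff's legal incapacity (2001-11-11 to 2002-10-15), pushing the deadline to 2003-05-06.
None of the other events listed affects the running of the period under the stated rules.
Filing on 2003-03-03 beat the 2003-05-06 deadline — the action is timely.

TIMELY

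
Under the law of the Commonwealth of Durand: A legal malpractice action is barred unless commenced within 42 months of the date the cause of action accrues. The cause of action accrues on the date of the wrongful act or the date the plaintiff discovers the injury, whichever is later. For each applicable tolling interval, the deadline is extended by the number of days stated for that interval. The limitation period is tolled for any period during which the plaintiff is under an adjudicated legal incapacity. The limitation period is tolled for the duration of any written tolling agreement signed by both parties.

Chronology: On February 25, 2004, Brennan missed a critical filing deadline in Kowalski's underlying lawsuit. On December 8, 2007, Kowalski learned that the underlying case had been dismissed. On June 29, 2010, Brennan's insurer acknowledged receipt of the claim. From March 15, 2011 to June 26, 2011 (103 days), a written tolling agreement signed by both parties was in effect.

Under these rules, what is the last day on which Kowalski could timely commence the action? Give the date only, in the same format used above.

The claim accrued on December 8, 2007 — the later of the February 25, 2004 act and the December 8, 2007 discovery.
Adding the 42 months base period to December 8, 2007 gives a deadline of June 8, 2011, before any tolling.
The period was tolled for 103 days by the written tolling agreement (March 15, 2011 to June 26, 2011), pushing the deadline to September 19, 2011.
None of the other events listed affects the running of the period under the stated rules.

September 19, 2011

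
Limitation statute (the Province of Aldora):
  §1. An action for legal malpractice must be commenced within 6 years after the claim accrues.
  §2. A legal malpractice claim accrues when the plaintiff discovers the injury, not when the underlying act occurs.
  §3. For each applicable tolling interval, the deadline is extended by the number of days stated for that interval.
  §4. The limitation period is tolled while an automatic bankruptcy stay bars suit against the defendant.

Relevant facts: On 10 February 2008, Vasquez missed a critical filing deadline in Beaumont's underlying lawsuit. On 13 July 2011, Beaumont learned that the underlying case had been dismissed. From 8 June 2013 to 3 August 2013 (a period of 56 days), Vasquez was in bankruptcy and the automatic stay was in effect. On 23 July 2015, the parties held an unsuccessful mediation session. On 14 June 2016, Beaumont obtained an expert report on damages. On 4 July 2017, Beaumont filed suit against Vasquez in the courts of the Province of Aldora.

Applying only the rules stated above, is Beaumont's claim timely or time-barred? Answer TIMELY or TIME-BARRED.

The claim did not accrue until Beaumont discovered the injury on 13 July 2011; the 10 February 2008 act date does not start the clock under the stated rule.
Adding the 6 years base period to 13 July 2011 gives a deadline of 13 July 2017, before any tolling.
Because the automatic bankruptcy stay ran from 8 June 2013 to 3 August 2013, the deadline is extended by 56 days to 7 September 2017.
None of the other events listed affects the running of the period under the stated rules.
Filing on 4 July 2017 beat the 7 September 2017 deadline — the action is timely.

TIMELY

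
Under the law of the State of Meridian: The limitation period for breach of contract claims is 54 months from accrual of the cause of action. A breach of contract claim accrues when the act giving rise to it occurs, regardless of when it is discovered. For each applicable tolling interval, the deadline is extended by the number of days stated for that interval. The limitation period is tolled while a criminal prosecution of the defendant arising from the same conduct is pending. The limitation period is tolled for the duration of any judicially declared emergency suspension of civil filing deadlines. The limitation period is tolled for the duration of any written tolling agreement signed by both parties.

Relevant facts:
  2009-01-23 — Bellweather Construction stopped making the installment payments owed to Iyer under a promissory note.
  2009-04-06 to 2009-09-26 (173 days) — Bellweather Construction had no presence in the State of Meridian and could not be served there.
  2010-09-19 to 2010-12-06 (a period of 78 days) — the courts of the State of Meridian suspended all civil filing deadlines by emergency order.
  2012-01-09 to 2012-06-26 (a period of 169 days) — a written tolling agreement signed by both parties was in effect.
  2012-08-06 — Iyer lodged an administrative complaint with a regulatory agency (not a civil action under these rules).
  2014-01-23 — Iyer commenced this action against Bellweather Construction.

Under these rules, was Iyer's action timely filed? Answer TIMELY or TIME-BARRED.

The cause of action accrued on 2009-01-23, the date of the act.
Adding the 54 months base period to 2009-01-23 gives a deadline of 2013-07-23, before any tolling.
The period was tolled for 78 days by the emergency suspension of filing deadlines (2010-09-19 to 2010-12-06), pushing the deadline to 2013-10-09.
The written tolling agreement from 2012-01-09 to 2012-06-26 tolled the period for 169 days, extending the deadline to 2014-03-27.
No stated provision tolls the period for the defendant's absence, so the interval from 2009-04-06 to 2009-09-26 has no effect on the deadline.
The other events in the timeline have no effect on the limitation period under the stated rules.
Filing on 2014-01-23 beat the 2014-03-27 deadline — the action is timely.

TIMELY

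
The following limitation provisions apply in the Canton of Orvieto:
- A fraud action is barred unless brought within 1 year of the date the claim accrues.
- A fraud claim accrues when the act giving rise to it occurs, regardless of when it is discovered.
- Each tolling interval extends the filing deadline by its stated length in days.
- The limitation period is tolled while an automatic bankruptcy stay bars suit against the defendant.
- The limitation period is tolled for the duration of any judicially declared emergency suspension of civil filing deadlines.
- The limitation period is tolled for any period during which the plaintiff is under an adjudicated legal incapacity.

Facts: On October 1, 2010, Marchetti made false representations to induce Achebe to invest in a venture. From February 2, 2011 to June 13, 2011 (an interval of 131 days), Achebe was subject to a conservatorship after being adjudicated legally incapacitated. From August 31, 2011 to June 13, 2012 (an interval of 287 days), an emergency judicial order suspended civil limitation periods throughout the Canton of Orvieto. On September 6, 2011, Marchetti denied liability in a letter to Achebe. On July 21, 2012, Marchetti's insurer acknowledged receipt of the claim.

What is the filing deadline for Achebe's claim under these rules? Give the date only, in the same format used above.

The limitation period began to run on October 1, 2010.
1 year from October 1, 2010 is October 1, 2011.
Because the plaintiff's legal incapacity ran from February 2, 2011 to June 13, 2011, the deadline is extended by 131 days to February 9, 2012.
Because the emergency suspension of filing deadlines ran from August 31, 2011 to June 13, 2012, the deadline is extended by 287 days to November 22, 2012.
None of the other events listed affects the running of the period under the stated rules.

November 22, 2012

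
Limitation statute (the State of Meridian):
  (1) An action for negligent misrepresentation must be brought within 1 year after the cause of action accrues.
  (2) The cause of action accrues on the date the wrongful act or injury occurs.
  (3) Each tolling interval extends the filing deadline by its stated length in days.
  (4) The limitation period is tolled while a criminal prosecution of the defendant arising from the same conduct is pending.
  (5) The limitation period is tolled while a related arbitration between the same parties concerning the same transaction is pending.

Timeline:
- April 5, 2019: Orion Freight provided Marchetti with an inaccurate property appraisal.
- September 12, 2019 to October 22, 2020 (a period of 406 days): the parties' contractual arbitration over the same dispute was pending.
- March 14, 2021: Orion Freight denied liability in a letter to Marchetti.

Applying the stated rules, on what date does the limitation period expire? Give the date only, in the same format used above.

May 16, 2021

The limitation period began to run on April 5, 2019.
The untolled deadline — 1 year after April 5, 2019 — is April 5, 2020.
The pending related arbitration from September 12, 2019 to October 22, 2020 tolled the period for 406 days, extending the deadline to May 16, 2021.
None of the other events listed affects the running of the period under the stated rules.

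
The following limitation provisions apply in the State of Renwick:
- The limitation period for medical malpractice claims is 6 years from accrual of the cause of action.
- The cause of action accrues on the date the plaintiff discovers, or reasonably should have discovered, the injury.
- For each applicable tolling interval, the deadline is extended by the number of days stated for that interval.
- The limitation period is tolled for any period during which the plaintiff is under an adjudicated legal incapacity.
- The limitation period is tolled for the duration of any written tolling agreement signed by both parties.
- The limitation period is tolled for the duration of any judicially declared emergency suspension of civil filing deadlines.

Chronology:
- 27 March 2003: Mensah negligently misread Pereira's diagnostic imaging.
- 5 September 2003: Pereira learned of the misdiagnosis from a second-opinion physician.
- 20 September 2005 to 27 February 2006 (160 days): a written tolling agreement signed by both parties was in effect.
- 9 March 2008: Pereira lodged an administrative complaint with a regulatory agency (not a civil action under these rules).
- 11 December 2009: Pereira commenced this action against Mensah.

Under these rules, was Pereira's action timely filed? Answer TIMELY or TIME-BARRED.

TIMELY

Under the discovery rule, the claim accrued on 5 September 2003, when Pereira discovered the injury — not on the 27 March 2003 date of the underlying act.
The untolled deadline — 6 years after 5 September 2003 — is 5 September 2009.
Because the written tolling agreement ran from 20 September 2005 to 27 February 2006, the deadline is extended by 160 days to 12 February 2010.
None of the other events listed affects the running of the period under the stated rules.
The 11 December 2009 filing precedes the 12 February 2010 deadline; the claim is timely.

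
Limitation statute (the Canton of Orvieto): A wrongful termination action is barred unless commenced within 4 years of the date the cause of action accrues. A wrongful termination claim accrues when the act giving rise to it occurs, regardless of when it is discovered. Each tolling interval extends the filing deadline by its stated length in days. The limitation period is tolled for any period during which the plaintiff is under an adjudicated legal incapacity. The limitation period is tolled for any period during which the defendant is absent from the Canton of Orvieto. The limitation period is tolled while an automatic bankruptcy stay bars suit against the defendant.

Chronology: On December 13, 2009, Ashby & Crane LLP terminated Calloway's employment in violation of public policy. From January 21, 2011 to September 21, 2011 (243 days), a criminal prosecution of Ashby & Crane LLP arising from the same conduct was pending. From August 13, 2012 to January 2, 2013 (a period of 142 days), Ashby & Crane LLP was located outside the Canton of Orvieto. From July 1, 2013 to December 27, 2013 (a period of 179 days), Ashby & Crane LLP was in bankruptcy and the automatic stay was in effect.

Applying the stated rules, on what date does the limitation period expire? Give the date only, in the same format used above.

October 30, 2014

The cause of action accrued on December 13, 2009, the date of the act.
The untolled deadline — 4 years after December 13, 2009 — is December 13, 2013.
The period was tolled for 142 days by the defendant's absence from the jurisdiction (August 13, 2012 to January 2, 2013), pushing the deadline to May 4, 2014.
The period was tolled for 179 days by the automatic bankruptcy stay (July 1, 2013 to December 27, 2013), pushing the deadline to October 30, 2014.
No stated provision tolls the period for a criminal prosecution, so the interval from January 21, 2011 to September 21, 2011 has no effect on the deadline.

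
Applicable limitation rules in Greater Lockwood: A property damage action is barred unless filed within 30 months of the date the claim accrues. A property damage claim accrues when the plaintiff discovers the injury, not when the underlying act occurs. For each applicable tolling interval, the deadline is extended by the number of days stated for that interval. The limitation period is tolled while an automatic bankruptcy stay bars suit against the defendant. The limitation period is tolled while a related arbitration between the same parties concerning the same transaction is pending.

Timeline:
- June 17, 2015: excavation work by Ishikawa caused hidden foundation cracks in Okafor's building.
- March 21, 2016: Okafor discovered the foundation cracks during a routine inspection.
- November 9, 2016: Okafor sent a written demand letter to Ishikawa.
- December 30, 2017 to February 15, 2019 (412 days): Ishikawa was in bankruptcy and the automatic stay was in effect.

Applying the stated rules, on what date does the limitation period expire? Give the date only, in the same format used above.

Accrual is tied to discovery, so the period began on March 21, 2016 rather than on June 17, 2015 when the act occurred.
The untolled deadline — 30 months after March 21, 2016 — is September 21, 2018.
Because the automatic bankruptcy stay ran from December 30, 2017 to February 15, 2019, the deadline is extended by 412 days to November 7, 2019.
None of the other events listed affects the running of the period under the stated rules.

November 7, 2019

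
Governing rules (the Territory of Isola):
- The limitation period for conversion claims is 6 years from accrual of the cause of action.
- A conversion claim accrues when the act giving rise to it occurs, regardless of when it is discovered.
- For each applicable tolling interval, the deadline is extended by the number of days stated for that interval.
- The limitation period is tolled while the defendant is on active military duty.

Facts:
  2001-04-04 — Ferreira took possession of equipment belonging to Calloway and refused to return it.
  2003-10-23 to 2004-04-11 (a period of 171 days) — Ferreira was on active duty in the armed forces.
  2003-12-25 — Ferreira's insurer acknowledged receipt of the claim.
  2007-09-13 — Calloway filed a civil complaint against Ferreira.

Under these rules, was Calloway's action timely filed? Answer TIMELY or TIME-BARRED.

TIMELY

The cause of action accrued on 2001-04-04, the date of the act.
6 years from 2001-04-04 is 2007-04-04.
The defendant's active military service from 2003-10-23 to 2004-04-11 tolled the period for 171 days, extending the deadline to 2007-09-22.
The other events in the timeline have no effect on the limitation period under the stated rules.
The 2007-09-13 filing precedes the 2007-09-22 deadline; the claim is timely.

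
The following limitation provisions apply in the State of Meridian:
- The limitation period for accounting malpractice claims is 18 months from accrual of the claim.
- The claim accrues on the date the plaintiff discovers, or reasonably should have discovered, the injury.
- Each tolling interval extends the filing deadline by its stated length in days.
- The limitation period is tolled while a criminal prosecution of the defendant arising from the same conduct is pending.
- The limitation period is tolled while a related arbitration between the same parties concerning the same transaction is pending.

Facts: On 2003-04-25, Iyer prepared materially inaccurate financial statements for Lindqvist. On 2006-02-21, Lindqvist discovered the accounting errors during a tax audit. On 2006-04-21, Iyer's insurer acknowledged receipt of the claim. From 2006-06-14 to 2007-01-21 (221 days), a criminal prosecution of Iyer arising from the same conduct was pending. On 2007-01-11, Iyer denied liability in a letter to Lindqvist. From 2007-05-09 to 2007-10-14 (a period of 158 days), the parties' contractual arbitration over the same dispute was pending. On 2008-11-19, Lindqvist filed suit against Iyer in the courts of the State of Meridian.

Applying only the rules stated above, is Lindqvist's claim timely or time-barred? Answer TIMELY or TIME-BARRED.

TIME-BARRED

Accrual is tied to discovery, so the period began on 2006-02-21 rather than on 2003-04-25 when the act occurred.
Adding the 18 months base period to 2006-02-21 gives a deadline of 2007-08-21, before any tolling.
Because the pending criminal prosecution ran from 2006-06-14 to 2007-01-21, the deadline is extended by 221 days to 2008-03-29.
The period was tolled for 158 days by the pending related arbitration (2007-05-09 to 2007-10-14), pushing the deadline to 2008-09-03.
The other events in the timeline have no effect on the limitation period under the stated rules.
Filing on 2008-11-19 missed the 2008-09-03 deadline — the action is time-barred.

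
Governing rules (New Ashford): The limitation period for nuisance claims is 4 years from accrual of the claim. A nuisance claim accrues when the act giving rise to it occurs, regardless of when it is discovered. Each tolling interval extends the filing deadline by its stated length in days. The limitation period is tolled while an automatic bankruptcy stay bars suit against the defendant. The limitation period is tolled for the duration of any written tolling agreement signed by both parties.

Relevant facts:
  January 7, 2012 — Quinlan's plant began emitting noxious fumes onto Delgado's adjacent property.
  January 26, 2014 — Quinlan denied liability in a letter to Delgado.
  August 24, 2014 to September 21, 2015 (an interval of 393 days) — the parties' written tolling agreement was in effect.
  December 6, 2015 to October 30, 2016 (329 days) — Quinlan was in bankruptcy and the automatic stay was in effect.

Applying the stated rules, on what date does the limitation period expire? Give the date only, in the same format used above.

December 29, 2017

The claim accrued on January 7, 2012, when the wrongful act occurred.
The untolled deadline — 4 years after January 7, 2012 — is January 7, 2016.
The written tolling agreement from August 24, 2014 to September 21, 2015 tolled the period for 393 days, extending the deadline to February 3, 2017.
The period was tolled for 329 days by the automatic bankruptcy stay (December 6, 2015 to October 30, 2016), pushing the deadline to December 29, 2017.
The other events in the timeline have no effect on the limitation period under the stated rules.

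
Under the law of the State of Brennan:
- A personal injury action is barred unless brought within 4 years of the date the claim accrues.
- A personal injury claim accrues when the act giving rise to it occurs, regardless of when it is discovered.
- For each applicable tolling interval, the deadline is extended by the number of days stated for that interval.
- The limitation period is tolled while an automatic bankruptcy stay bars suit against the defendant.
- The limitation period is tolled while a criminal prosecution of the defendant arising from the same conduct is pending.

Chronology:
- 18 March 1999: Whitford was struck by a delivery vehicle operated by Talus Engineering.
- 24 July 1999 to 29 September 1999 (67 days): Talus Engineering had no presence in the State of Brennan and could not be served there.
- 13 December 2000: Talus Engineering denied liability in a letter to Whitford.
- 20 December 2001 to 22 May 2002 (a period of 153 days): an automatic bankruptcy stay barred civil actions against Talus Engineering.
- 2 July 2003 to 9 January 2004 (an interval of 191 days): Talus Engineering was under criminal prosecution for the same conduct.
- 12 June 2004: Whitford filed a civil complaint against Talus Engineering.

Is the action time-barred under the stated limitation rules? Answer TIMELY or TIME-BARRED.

TIME-BARRED

The limitation period began to run on 18 March 1999.
4 years from 18 March 1999 is 18 March 2003.
The period was tolled for 153 days by the automatic bankruptcy stay (20 December 2001 to 22 May 2002), pushing the deadline to 18 August 2003.
The pending criminal prosecution from 2 July 2003 to 9 January 2004 tolled the period for 191 days, extending the deadline to 25 February 2004.
No stated provision tolls the period for the defendant's absence, so the interval from 24 July 1999 to 29 September 1999 has no effect on the deadline.
The other events in the timeline have no effect on the limitation period under the stated rules.
Whitford filed on 12 June 2004, after the 25 February 2004 deadline, so the action is time-barred.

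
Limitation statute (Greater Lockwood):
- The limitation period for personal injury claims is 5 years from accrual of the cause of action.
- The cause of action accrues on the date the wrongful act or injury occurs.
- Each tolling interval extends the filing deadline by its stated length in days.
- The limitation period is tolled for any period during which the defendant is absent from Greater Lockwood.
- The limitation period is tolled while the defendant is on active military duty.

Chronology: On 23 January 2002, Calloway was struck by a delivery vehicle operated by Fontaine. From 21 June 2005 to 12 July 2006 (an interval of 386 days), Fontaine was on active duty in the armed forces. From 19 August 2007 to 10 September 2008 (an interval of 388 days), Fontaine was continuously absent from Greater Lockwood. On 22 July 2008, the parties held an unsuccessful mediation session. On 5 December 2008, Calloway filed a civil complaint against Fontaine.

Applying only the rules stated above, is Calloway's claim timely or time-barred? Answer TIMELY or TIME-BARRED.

TIMELY

The limitation period began to run on 23 January 2002.
5 years from 23 January 2002 is 23 January 2007.
The defendant's active military service from 21 June 2005 to 12 July 2006 tolled the period for 386 days, extending the deadline to 13 February 2008.
The period was tolled for 388 days by the defendant's absence from the jurisdiction (19 August 2007 to 10 September 2008), pushing the deadline to 7 March 2009.
None of the other events listed affects the running of the period under the stated rules.
Calloway filed on 5 December 2008, before the 7 March 2009 deadline, so the action is timely.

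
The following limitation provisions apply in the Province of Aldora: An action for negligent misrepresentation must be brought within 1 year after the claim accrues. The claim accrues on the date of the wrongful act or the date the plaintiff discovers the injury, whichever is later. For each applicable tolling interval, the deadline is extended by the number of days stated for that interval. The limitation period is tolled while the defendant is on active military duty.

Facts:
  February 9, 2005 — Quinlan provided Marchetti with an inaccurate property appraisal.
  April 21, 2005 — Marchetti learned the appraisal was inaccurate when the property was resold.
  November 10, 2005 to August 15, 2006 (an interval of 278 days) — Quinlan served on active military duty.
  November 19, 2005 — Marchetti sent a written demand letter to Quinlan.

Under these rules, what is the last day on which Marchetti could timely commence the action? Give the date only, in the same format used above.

The claim accrued on April 21, 2005 — the later of the February 9, 2005 act and the April 21, 2005 discovery.
The untolled deadline — 1 year after April 21, 2005 — is April 21, 2006.
The period was tolled for 278 days by the defendant's active military service (November 10, 2005 to August 15, 2006), pushing the deadline to January 24, 2007.
The other events in the timeline have no effect on the limitation period under the stated rules.

January 24, 2007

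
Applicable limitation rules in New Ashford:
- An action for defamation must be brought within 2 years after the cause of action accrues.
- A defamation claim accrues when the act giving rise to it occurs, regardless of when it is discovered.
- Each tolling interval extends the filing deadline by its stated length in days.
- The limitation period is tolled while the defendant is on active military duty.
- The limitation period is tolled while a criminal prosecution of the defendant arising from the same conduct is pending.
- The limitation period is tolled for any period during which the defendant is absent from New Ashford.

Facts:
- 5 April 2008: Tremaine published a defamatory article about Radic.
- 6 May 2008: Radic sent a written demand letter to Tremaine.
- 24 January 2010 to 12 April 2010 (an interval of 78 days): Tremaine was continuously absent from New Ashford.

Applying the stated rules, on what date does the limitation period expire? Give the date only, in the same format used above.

The limitation period began to run on 5 April 2008.
2 years from 5 April 2008 is 5 April 2010.
The period was tolled for 78 days by the defendant's absence from the jurisdiction (24 January 2010 to 12 April 2010), pushing the deadline to 22 June 2010.
The other events in the timeline have no effect on the limitation period under the stated rules.

22 June 2010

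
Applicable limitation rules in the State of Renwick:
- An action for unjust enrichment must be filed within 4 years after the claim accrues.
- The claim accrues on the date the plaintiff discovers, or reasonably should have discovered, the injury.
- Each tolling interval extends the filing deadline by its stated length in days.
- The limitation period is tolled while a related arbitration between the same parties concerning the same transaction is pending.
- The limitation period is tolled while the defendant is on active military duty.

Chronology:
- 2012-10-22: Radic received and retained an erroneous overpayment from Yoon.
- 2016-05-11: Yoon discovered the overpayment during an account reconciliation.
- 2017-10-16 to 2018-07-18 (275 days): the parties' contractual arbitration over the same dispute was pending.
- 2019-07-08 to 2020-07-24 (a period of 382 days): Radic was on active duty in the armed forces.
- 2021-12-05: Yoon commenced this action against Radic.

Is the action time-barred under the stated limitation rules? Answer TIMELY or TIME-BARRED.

TIMELY

Under the discovery rule, the claim accrued on 2016-05-11, when Yoon discovered the injury — not on the 2012-10-22 date of the underlying act.
The untolled deadline — 4 years after 2016-05-11 — is 2020-05-11.
The pending related arbitration from 2017-10-16 to 2018-07-18 tolled the period for 275 days, extending the deadline to 2021-02-10.
The period was tolled for 382 days by the defendant's active military service (2019-07-08 to 2020-07-24), pushing the deadline to 2022-02-27.
Filing on 2021-12-05 beat the 2022-02-27 deadline — the action is timely.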